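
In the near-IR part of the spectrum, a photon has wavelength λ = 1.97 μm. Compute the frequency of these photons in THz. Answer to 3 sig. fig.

152 THz

First convert: λ = 1.97 μm = 1.97e-6 m.
Apply f = c/λ: f = 1.522e14 Hz.
Converting to THz: f = 152.2 THz ≈ 152 THz.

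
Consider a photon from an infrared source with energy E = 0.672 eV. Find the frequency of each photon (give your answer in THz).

162 THz

Use h = 6.62607015 × 10^-34 J·s, 1 eV = 1.602176634 × 10^-19 J.
First convert: E = 0.672 eV = 1.0767 × 10^-19 J.
Since f = E/h for a photon, f = 1.625 × 10^14 Hz.
Converting to THz: f = 162.5 THz ≈ 162 THz.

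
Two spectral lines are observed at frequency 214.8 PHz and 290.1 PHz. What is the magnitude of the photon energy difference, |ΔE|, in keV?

Using E = hf: E₁ = 1.4233 × 10^-16 J, E₂ = 1.9222 × 10^-16 J.
|ΔE| = |1.4233 × 10^-16 − 1.9222 × 10^-16| = 4.99 × 10^-17 J = 0.311 keV.

0.311 keV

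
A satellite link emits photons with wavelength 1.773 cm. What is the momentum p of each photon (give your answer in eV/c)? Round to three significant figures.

6.99·10^-5 eV/c

In SI units: λ = 1.773 cm = 0.01773 m.
For a photon p = h/λ, so p = 3.737·10^-32 kg·m/s.
Converting to eV/c: p = 6.993·10^-5 eV/c ≈ 6.99·10^-5 eV/c.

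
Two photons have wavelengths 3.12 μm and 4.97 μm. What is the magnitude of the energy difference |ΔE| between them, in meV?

148 meV

Using E = hc/λ: E₁ = 6.367e-20 J, E₂ = 3.997e-20 J.
|ΔE| = |6.367e-20 − 3.997e-20| = 2.37e-20 J = 148 meV.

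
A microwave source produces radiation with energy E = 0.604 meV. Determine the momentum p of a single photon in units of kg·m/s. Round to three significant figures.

(c = 2.99792458·10^8 m/s, 1 eV = 1.602176634·10^-19 J.)
In SI units: E = 0.604 meV = 9.6771·10^-23 J.
Apply p = E/c: p = 3.228·10^-31 kg·m/s.
So p ≈ 3.23·10^-31 kg·m/s.

3.23·10^-31 kg·m/s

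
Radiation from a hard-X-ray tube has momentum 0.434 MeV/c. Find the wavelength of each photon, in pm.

First convert: p = 0.434 MeV/c = 2.3194e-22 kg·m/s.
For a photon λ = h/p, so λ = 2.857e-12 m.
Converting to pm: λ = 2.857 pm ≈ 2.86 pm.

2.86 pm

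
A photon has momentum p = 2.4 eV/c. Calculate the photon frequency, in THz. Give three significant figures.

(h = 6.62607015 × 10^-34 J·s, c = 2.99792458 × 10^8 m/s, 1 eV = 1.602176634 × 10^-19 J.)
Convert to SI: p = 2.4 eV/c = 1.2826 × 10^-27 kg·m/s.
Apply f = pc/h: f = 5.803 × 10^14 Hz.
Converting to THz: f = 580.3 THz ≈ 580 THz.

580 THz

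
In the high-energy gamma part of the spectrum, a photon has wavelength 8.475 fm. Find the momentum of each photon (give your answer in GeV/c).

0.146 GeV/c

First convert: λ = 8.475 fm = 8.475e-15 m.
Since p = h/λ for a photon, p = 7.818e-20 kg·m/s.
Converting to GeV/c: p = 0.1463 GeV/c ≈ 0.146 GeV/c.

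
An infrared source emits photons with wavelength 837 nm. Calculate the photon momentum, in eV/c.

1.48 eV/c

(h = 6.62607015·10^-34 J·s, c = 2.99792458·10^8 m/s, 1 eV = 1.602176634·10^-19 J.)
In SI units: λ = 837 nm = 8.37·10^-7 m.
The photon relation is p = h/λ, giving p = 7.916·10^-28 kg·m/s.
Converting to eV/c: p = 1.481 eV/c ≈ 1.48 eV/c.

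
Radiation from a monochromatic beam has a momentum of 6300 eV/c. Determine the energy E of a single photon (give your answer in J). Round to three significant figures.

(c = 2.99792458e8 m/s, 1 eV = 1.602176634e-19 J.)
First convert: p = 6300 eV/c = 3.3669e-24 kg·m/s.
For a photon E = pc, so E = 1.009e-15 J.
So E ≈ 1.01e-15 J.

1.01e-15 J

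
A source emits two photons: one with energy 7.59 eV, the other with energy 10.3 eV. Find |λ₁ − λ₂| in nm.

43.0 nm

Using λ = hc/E: λ₁ = 1.634·10^-7 m, λ₂ = 1.204·10^-7 m.
|Δλ| = |1.634·10^-7 − 1.204·10^-7| = 4.30·10^-8 m = 43.0 nm.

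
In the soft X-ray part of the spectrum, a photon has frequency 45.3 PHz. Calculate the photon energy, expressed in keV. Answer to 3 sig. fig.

Convert to SI: f = 45.3 PHz = 4.53 × 10^16 Hz.
For a photon E = hf, so E = 3.002 × 10^-17 J.
Converting to keV: E = 0.1873 keV ≈ 0.187 keV.

0.187 keV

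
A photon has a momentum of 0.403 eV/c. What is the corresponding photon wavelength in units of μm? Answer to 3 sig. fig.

Take h = 6.62607015e-34 J·s, c = 2.99792458e8 m/s, 1 eV = 1.602176634e-19 J.
First convert: p = 0.403 eV/c = 2.1537e-28 kg·m/s.
Apply λ = h/p: λ = 3.077e-6 m.
Converting to μm: λ = 3.077 μm ≈ 3.08 μm.

3.08 μm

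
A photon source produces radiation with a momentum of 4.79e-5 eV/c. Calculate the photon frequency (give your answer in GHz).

Use h = 6.62607015e-34 J·s, c = 2.99792458e8 m/s, 1 eV = 1.602176634e-19 J.
In SI units: p = 4.79e-5 eV/c = 2.5599e-32 kg·m/s.
The photon relation is f = pc/h, giving f = 1.158e10 Hz.
Converting to GHz: f = 11.58 GHz ≈ 11.6 GHz.

11.6 GHz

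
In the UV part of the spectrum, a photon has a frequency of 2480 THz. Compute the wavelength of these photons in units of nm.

121 nm

(c = 2.99792458 × 10^8 m/s.)
In SI units: f = 2480 THz = 2.48 × 10^15 Hz.
Apply λ = c/f: λ = 1.209 × 10^-7 m.
Converting to nm: λ = 120.9 nm ≈ 121 nm.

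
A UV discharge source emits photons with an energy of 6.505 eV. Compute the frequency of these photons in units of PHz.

1.57 PHz

(h = 6.62607015 × 10^-34 J·s, 1 eV = 1.602176634 × 10^-19 J.)
First convert: E = 6.505 eV = 1.0422 × 10^-18 J.
The photon relation is f = E/h, giving f = 1.573 × 10^15 Hz.
Converting to PHz: f = 1.573 PHz ≈ 1.57 PHz.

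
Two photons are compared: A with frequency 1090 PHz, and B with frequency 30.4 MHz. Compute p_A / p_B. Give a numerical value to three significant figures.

3.59·10^10

p_A = 2.409·10^-24 kg·m/s (from frequency = 1090 PHz, via p = hf/c).
p_B = 6.719·10^-35 kg·m/s (from frequency = 30.4 MHz, via p = hf/c).
Ratio = 2.409·10^-24 / 6.719·10^-35 = 3.59·10^10.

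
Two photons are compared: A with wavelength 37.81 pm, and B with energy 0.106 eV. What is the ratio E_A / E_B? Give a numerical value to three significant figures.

3.09 × 10^5

E_A = 5.254 × 10^-15 J (from wavelength = 37.81 pm, via E = hc/λ).
E_B = 1.698 × 10^-20 J (from energy = 0.106 eV, via E given directly).
Ratio = 5.254 × 10^-15 / 1.698 × 10^-20 = 3.09 × 10^5.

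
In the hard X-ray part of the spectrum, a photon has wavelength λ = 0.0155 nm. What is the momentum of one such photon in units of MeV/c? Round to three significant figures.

First convert: λ = 0.0155 nm = 1.55 × 10^-11 m.
For a photon p = h/λ, so p = 4.275 × 10^-23 kg·m/s.
Converting to MeV/c: p = 0.07999 MeV/c ≈ 0.0800 MeV/c.

0.0800 MeV/c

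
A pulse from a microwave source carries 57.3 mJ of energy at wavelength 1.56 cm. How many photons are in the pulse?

Per-photon energy: E = 1.273 × 10^-23 J (from wavelength = 1.56 cm).
N = E_total / E_photon = 0.0573 J / 1.273 × 10^-23 J = 4.50 × 10^21.

4.50 × 10^21 photons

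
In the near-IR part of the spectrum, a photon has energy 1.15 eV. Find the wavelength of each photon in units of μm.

First convert: E = 1.15 eV = 1.8425e-19 J.
Apply λ = hc/E: λ = 1.078e-6 m.
Converting to μm: λ = 1.078 μm ≈ 1.08 μm.

1.08 μm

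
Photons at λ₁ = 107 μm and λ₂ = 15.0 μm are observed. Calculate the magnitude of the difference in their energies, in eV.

0.0711 eV

Using E = hc/λ: E₁ = 1.856·10^-21 J, E₂ = 1.324·10^-20 J.
|ΔE| = |1.856·10^-21 − 1.324·10^-20| = 1.14·10^-20 J = 0.0711 eV.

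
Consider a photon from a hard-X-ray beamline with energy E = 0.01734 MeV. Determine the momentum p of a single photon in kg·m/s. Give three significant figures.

9.27·10^-24 kg·m/s

Use c = 2.99792458·10^8 m/s, 1 eV = 1.602176634·10^-19 J.
Convert to SI: E = 0.01734 MeV = 2.7782·10^-15 J.
The photon relation is p = E/c, giving p = 9.267·10^-24 kg·m/s.
So p ≈ 9.27·10^-24 kg·m/s.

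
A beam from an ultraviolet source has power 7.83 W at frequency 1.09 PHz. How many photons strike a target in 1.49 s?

1.62 × 10^19 photons

Total energy: E_total = P·t = 7.83 × 1.49 = 11.67 J.
Per-photon energy: E = 7.222 × 10^-19 J.
N = E_total / E_photon = 1.62 × 10^19.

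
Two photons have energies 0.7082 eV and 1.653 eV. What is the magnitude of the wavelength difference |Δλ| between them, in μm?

Using λ = hc/E: λ₁ = 1.7507·10^-6 m, λ₂ = 7.5006·10^-7 m.
|Δλ| = |1.7507·10^-6 − 7.5006·10^-7| = 1.00·10^-6 m = 1.00 μm.

1.00 μm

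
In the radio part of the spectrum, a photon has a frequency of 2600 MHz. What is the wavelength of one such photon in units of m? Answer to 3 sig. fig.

0.115 m

Take c = 2.99792458e8 m/s.
Convert to SI: f = 2600 MHz = 2.6e9 Hz.
For a photon λ = c/f, so λ = 0.1153 m.
So λ ≈ 0.115 m.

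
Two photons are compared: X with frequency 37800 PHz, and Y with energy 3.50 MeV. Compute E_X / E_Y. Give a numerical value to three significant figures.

0.0447

E_X = 2.505e-14 J (from frequency = 37800 PHz, via E = hf).
E_Y = 5.608e-13 J (from energy = 3.50 MeV, via E given directly).
Ratio = 2.505e-14 / 5.608e-13 = 0.0447.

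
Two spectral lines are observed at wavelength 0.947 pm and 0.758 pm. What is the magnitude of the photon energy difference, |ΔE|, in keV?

326 keV

Using E = hc/λ: E₁ = 2.098e-13 J, E₂ = 2.621e-13 J.
|ΔE| = |2.098e-13 − 2.621e-13| = 5.23e-14 J = 326 keV.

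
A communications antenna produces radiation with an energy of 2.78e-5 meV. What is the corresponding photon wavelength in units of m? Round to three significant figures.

Take h = 6.62607015e-34 J·s, c = 2.99792458e8 m/s, 1 eV = 1.602176634e-19 J.
Convert to SI: E = 2.78e-5 meV = 4.4541e-27 J.
The photon relation is λ = hc/E, giving λ = 44.60 m.
So λ ≈ 44.6 m.

44.6 m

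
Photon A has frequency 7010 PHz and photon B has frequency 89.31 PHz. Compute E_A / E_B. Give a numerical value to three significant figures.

78.5

E_A = 4.645e-15 J (from frequency = 7010 PHz, via E = hf).
E_B = 5.918e-17 J (from frequency = 89.31 PHz, via E = hf).
Ratio = 4.645e-15 / 5.918e-17 = 78.5.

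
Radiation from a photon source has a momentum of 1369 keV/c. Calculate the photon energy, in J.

Take c = 2.99792458e8 m/s, 1 eV = 1.602176634e-19 J.
Convert to SI: p = 1369 keV/c = 7.3163e-22 kg·m/s.
For a photon E = pc, so E = 2.193e-13 J.
So E ≈ 2.19e-13 J.

2.19e-13 J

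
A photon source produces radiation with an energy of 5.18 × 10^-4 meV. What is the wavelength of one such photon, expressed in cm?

Use h = 6.62607015 × 10^-34 J·s, c = 2.99792458 × 10^8 m/s, 1 eV = 1.602176634 × 10^-19 J.
Convert to SI: E = 5.18 × 10^-4 meV = 8.2993 × 10^-26 J.
Since λ = hc/E for a photon, λ = 2.394 m.
Converting to cm: λ = 239.4 cm ≈ 239 cm.

239 cm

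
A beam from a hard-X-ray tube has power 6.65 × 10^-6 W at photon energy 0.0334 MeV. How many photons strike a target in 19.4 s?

2.41 × 10^10 photons

Total energy: E_total = P·t = 6.65 × 10^-6 × 19.4 = 1.290 × 10^-4 J.
Per-photon energy: E = 5.351 × 10^-15 J.
N = E_total / E_photon = 2.41 × 10^10.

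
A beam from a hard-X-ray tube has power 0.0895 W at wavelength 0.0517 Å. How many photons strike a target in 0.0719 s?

1.67e11 photons

Total energy: E_total = P·t = 0.0895 × 0.0719 = 0.006435 J.
Per-photon energy: E = 3.842e-14 J.
N = E_total / E_photon = 1.67e11.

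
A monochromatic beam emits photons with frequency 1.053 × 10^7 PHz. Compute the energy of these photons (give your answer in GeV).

0.0435 GeV

Convert to SI: f = 1.053 × 10^7 PHz = 1.053 × 10^22 Hz.
For a photon E = hf, so E = 6.977 × 10^-12 J.
Converting to GeV: E = 0.04355 GeV ≈ 0.0435 GeV.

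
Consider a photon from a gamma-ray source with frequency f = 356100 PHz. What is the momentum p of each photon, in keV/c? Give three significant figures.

Use h = 6.62607015e-34 J·s, c = 2.99792458e8 m/s, 1 eV = 1.602176634e-19 J.
First convert: f = 356100 PHz = 3.561e20 Hz.
For a photon p = hf/c, so p = 7.871e-22 kg·m/s.
Converting to keV/c: p = 1473 keV/c ≈ 1470 keV/c.

1470 keV/c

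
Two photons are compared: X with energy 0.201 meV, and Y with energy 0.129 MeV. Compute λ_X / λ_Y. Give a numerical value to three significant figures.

λ_X = 0.006168 m (from energy = 0.201 meV, via λ = hc/E).
λ_Y = 9.611e-12 m (from energy = 0.129 MeV, via λ = hc/E).
Ratio = 0.006168 / 9.611e-12 = 6.42e8.

6.42e8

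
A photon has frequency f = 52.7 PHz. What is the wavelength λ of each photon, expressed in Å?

Convert to SI: f = 52.7 PHz = 5.27·10^16 Hz.
Since λ = c/f for a photon, λ = 5.689·10^-9 m.
Converting to Å: λ = 56.89 Å ≈ 56.9 Å.

56.9 Å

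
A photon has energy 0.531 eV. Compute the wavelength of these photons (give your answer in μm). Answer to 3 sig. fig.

In SI units: E = 0.531 eV = 8.5076 × 10^-20 J.
The photon relation is λ = hc/E, giving λ = 2.335 × 10^-6 m.
Converting to μm: λ = 2.335 μm ≈ 2.33 μm.

2.33 μm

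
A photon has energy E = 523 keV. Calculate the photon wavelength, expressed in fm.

2370 fm

In SI units: E = 523 keV = 8.3794e-14 J.
The photon relation is λ = hc/E, giving λ = 2.371e-12 m.
Converting to fm: λ = 2371 fm ≈ 2370 fm.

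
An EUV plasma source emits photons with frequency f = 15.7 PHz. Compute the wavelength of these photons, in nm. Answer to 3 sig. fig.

19.1 nm

Use c = 2.99792458 × 10^8 m/s.
Convert to SI: f = 15.7 PHz = 1.57 × 10^16 Hz.
Since λ = c/f for a photon, λ = 1.910 × 10^-8 m.
Converting to nm: λ = 19.10 nm ≈ 19.1 nm.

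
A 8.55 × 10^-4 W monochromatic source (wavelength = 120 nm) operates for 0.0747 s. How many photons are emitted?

Total energy: E_total = P·t = 8.55 × 10^-4 × 0.0747 = 6.387 × 10^-5 J.
Per-photon energy: E = 1.655 × 10^-18 J.
N = E_total / E_photon = 3.86 × 10^13.

3.86 × 10^13 photons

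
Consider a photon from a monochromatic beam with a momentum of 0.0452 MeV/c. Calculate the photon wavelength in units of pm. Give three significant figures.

27.4 pm

(h = 6.62607015e-34 J·s, c = 2.99792458e8 m/s, 1 eV = 1.602176634e-19 J.)
Convert to SI: p = 0.0452 MeV/c = 2.4156e-23 kg·m/s.
The photon relation is λ = h/p, giving λ = 2.743e-11 m.
Converting to pm: λ = 27.43 pm ≈ 27.4 pm.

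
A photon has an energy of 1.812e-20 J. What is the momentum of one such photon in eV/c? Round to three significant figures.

0.113 eV/c

Apply p = E/c: p = 6.044e-29 kg·m/s.
Converting to eV/c: p = 0.1131 eV/c ≈ 0.113 eV/c.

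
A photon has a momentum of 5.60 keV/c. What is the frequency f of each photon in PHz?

1350 PHz

First convert: p = 5.60 keV/c = 2.9928e-24 kg·m/s.
For a photon f = pc/h, so f = 1.354e18 Hz.
Converting to PHz: f = 1354 PHz ≈ 1350 PHz.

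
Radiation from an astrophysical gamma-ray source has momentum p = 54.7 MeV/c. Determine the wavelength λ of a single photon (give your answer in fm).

22.7 fm

Convert to SI: p = 54.7 MeV/c = 2.9233 × 10^-20 kg·m/s.
Since λ = h/p for a photon, λ = 2.267 × 10^-14 m.
Converting to fm: λ = 22.67 fm ≈ 22.7 fm.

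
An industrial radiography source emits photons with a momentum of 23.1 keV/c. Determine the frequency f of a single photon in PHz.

First convert: p = 23.1 keV/c = 1.2345 × 10^-23 kg·m/s.
For a photon f = pc/h, so f = 5.586 × 10^18 Hz.
Converting to PHz: f = 5586 PHz ≈ 5590 PHz.

5590 PHz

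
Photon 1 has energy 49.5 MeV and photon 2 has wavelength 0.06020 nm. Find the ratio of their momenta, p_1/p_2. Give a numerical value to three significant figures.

p_1 = 2.645e-20 kg·m/s (from energy = 49.5 MeV, via p = E/c).
p_2 = 1.101e-23 kg·m/s (from wavelength = 0.06020 nm, via p = h/λ).
Ratio = 2.645e-20 / 1.101e-23 = 2400.

2400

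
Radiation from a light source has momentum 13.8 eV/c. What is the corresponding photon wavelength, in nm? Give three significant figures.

In SI units: p = 13.8 eV/c = 7.3751 × 10^-27 kg·m/s.
The photon relation is λ = h/p, giving λ = 8.984 × 10^-8 m.
Converting to nm: λ = 89.84 nm ≈ 89.8 nm.

89.8 nm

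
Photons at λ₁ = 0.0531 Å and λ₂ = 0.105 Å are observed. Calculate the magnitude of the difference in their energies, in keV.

Using E = hc/λ: E₁ = 3.741 × 10^-14 J, E₂ = 1.892 × 10^-14 J.
|ΔE| = |3.741 × 10^-14 − 1.892 × 10^-14| = 1.85 × 10^-14 J = 115 keV.

115 keV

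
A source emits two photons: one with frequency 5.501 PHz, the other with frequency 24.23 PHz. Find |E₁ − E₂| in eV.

Using E = hf: E₁ = 3.6450 × 10^-18 J, E₂ = 1.6055 × 10^-17 J.
|ΔE| = |3.6450 × 10^-18 − 1.6055 × 10^-17| = 1.24 × 10^-17 J = 77.5 eV.

77.5 eV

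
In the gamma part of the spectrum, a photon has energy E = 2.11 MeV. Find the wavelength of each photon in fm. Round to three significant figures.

In SI units: E = 2.11 MeV = 3.3806 × 10^-13 J.
The photon relation is λ = hc/E, giving λ = 5.876 × 10^-13 m.
Converting to fm: λ = 587.6 fm ≈ 588 fm.

588 fm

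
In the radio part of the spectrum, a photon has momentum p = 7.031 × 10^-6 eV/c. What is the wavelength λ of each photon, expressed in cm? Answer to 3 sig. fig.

In SI units: p = 7.031 × 10^-6 eV/c = 3.7576 × 10^-33 kg·m/s.
The photon relation is λ = h/p, giving λ = 0.1763 m.
Converting to cm: λ = 17.63 cm ≈ 17.6 cm.

17.6 cm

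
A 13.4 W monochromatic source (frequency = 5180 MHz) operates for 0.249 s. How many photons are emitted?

Total energy: E_total = P·t = 13.4 × 0.249 = 3.337 J.
Per-photon energy: E = 3.432e-24 J.
N = E_total / E_photon = 9.72e23.

9.72e23 photons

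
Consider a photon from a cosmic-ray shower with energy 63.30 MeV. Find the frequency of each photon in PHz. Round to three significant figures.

Take h = 6.62607015e-34 J·s, 1 eV = 1.602176634e-19 J.
First convert: E = 63.30 MeV = 1.0142e-11 J.
Apply f = E/h: f = 1.531e22 Hz.
Converting to PHz: f = 1.531e7 PHz ≈ 1.53e7 PHz.

1.53e7 PHz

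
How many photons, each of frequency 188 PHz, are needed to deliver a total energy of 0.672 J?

5.39·10^15 photons

Per-photon energy: E = 1.246·10^-16 J (from frequency = 188 PHz).
N = E_total / E_photon = 0.672 J / 1.246·10^-16 J = 5.39·10^15.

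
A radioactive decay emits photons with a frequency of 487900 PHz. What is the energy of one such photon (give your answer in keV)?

Convert to SI: f = 487900 PHz = 4.879e20 Hz.
For a photon E = hf, so E = 3.233e-13 J.
Converting to keV: E = 2018 keV ≈ 2020 keV.

2020 keV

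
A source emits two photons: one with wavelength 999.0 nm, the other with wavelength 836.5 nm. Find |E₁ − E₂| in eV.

Using E = hc/λ: E₁ = 1.9884e-19 J, E₂ = 2.3747e-19 J.
|ΔE| = |1.9884e-19 − 2.3747e-19| = 3.86e-20 J = 0.241 eV.

0.241 eV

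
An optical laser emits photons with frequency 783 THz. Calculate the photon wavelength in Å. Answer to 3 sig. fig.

Convert to SI: f = 783 THz = 7.83·10^14 Hz.
Since λ = c/f for a photon, λ = 3.829·10^-7 m.
Converting to Å: λ = 3829 Å ≈ 3830 Å.

3830 Å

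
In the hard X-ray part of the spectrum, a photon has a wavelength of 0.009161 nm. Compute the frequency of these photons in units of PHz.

Take c = 2.99792458 × 10^8 m/s.
First convert: λ = 0.009161 nm = 9.161 × 10^-12 m.
Since f = c/λ for a photon, f = 3.272 × 10^19 Hz.
Converting to PHz: f = 32720 PHz ≈ 3.27 × 10^4 PHz.

3.27 × 10^4 PHz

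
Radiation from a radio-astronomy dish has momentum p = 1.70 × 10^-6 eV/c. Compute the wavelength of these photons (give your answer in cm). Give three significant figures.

72.9 cm

In SI units: p = 1.70 × 10^-6 eV/c = 9.0853 × 10^-34 kg·m/s.
The photon relation is λ = h/p, giving λ = 0.7293 m.
Converting to cm: λ = 72.93 cm ≈ 72.9 cm.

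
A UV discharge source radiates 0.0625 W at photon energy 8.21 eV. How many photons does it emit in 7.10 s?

Total energy: E_total = P·t = 0.0625 × 7.10 = 0.4437 J.
Per-photon energy: E = 1.315·10^-18 J.
N = E_total / E_photon = 3.37·10^17.

3.37·10^17 photons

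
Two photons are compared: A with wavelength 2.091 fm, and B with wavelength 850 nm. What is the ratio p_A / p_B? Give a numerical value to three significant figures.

4.07 × 10^8

p_A = 3.169 × 10^-19 kg·m/s (from wavelength = 2.091 fm, via p = h/λ).
p_B = 7.795 × 10^-28 kg·m/s (from wavelength = 850 nm, via p = h/λ).
Ratio = 3.169 × 10^-19 / 7.795 × 10^-28 = 4.07 × 10^8.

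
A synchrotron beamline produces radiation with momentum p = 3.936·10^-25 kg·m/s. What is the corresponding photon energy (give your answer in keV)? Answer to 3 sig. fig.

0.736 keV

Use c = 2.99792458·10^8 m/s, 1 eV = 1.602176634·10^-19 J.
For a photon E = pc, so E = 1.180·10^-16 J.
Converting to keV: E = 0.7365 keV ≈ 0.736 keV.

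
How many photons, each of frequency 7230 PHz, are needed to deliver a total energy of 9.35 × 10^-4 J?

1.95 × 10^11 photons

Per-photon energy: E = 4.791 × 10^-15 J (from frequency = 7230 PHz).
N = E_total / E_photon = 9.35 × 10^-4 J / 4.791 × 10^-15 J = 1.95 × 10^11.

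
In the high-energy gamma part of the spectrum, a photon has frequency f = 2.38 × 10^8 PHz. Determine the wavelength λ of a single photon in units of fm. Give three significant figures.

1.26 fm

Take c = 2.99792458 × 10^8 m/s.
In SI units: f = 2.38 × 10^8 PHz = 2.38 × 10^23 Hz.
For a photon λ = c/f, so λ = 1.260 × 10^-15 m.
Converting to fm: λ = 1.260 fm ≈ 1.26 fm.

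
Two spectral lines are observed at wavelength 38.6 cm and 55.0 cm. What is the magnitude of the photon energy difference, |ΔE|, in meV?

Using E = hc/λ: E₁ = 5.146e-25 J, E₂ = 3.612e-25 J.
|ΔE| = |5.146e-25 − 3.612e-25| = 1.53e-25 J = 9.58e-4 meV.

9.58e-4 meV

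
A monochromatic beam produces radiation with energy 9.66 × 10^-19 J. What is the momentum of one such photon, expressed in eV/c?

6.03 eV/c

(c = 2.99792458 × 10^8 m/s, 1 eV = 1.602176634 × 10^-19 J.)
Since p = E/c for a photon, p = 3.222 × 10^-27 kg·m/s.
Converting to eV/c: p = 6.029 eV/c ≈ 6.03 eV/c.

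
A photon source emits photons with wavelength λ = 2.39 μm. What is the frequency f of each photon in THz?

125 THz

Convert to SI: λ = 2.39 μm = 2.39e-6 m.
For a photon f = c/λ, so f = 1.254e14 Hz.
Converting to THz: f = 125.4 THz ≈ 125 THz.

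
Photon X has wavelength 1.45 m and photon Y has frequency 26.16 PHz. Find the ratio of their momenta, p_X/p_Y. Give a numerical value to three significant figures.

7.90 × 10^-9

p_X = 4.570 × 10^-34 kg·m/s (from wavelength = 1.45 m, via p = h/λ).
p_Y = 5.782 × 10^-26 kg·m/s (from frequency = 26.16 PHz, via p = hf/c).
Ratio = 4.570 × 10^-34 / 5.782 × 10^-26 = 7.90 × 10^-9.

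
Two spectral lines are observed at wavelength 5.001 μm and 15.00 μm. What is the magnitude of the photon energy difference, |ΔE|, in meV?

Using E = hc/λ: E₁ = 3.9721·10^-20 J, E₂ = 1.3243·10^-20 J.
|ΔE| = |3.9721·10^-20 − 1.3243·10^-20| = 2.65·10^-20 J = 165 meV.

165 meV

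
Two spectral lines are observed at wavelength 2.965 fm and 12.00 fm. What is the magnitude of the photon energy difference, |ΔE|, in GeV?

0.315 GeV

Using E = hc/λ: E₁ = 6.6996e-11 J, E₂ = 1.6554e-11 J.
|ΔE| = |6.6996e-11 − 1.6554e-11| = 5.04e-11 J = 0.315 GeV.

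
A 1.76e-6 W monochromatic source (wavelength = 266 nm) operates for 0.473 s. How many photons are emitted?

1.11e12 photons

Total energy: E_total = P·t = 1.76e-6 × 0.473 = 8.325e-7 J.
Per-photon energy: E = 7.468e-19 J.
N = E_total / E_photon = 1.11e12.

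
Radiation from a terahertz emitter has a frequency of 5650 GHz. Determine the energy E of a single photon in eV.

0.0234 eV

Take h = 6.62607015e-34 J·s, 1 eV = 1.602176634e-19 J.
In SI units: f = 5650 GHz = 5.65e12 Hz.
Since E = hf for a photon, E = 3.744e-21 J.
Converting to eV: E = 0.02337 eV ≈ 0.0234 eV.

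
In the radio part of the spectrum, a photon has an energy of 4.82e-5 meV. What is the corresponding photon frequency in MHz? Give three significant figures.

Convert to SI: E = 4.82e-5 meV = 7.7225e-27 J.
For a photon f = E/h, so f = 1.165e7 Hz.
Converting to MHz: f = 11.65 MHz ≈ 11.7 MHz.

11.7 MHz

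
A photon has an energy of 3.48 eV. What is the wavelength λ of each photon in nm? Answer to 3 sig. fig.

356 nm

(h = 6.62607015·10^-34 J·s, c = 2.99792458·10^8 m/s, 1 eV = 1.602176634·10^-19 J.)
In SI units: E = 3.48 eV = 5.5756·10^-19 J.
Apply λ = hc/E: λ = 3.563·10^-7 m.
Converting to nm: λ = 356.3 nm ≈ 356 nm.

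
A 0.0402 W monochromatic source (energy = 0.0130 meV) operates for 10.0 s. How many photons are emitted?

1.93e23 photons

Total energy: E_total = P·t = 0.0402 × 10.0 = 0.4020 J.
Per-photon energy: E = 2.083e-24 J.
N = E_total / E_photon = 1.93e23.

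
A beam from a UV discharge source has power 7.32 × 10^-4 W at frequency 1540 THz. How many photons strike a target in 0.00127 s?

9.11 × 10^11 photons

Total energy: E_total = P·t = 7.32 × 10^-4 × 0.00127 = 9.296 × 10^-7 J.
Per-photon energy: E = 1.020 × 10^-18 J.
N = E_total / E_photon = 9.11 × 10^11.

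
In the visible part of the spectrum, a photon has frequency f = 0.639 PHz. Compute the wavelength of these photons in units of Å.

4690 Å

(c = 2.99792458 × 10^8 m/s.)
First convert: f = 0.639 PHz = 6.39 × 10^14 Hz.
Since λ = c/f for a photon, λ = 4.692 × 10^-7 m.
Converting to Å: λ = 4692 Å ≈ 4690 Å.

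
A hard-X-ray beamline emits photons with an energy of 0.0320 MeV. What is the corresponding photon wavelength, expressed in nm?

0.0387 nm

First convert: E = 0.0320 MeV = 5.1270 × 10^-15 J.
For a photon λ = hc/E, so λ = 3.875 × 10^-11 m.
Converting to nm: λ = 0.03875 nm ≈ 0.0387 nm.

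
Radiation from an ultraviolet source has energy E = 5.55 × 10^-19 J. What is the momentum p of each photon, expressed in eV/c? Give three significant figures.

Take c = 2.99792458 × 10^8 m/s, 1 eV = 1.602176634 × 10^-19 J.
The photon relation is p = E/c, giving p = 1.851 × 10^-27 kg·m/s.
Converting to eV/c: p = 3.464 eV/c ≈ 3.46 eV/c.

3.46 eV/c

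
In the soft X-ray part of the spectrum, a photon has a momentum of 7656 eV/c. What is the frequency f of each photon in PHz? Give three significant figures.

1850 PHz

(h = 6.62607015 × 10^-34 J·s, c = 2.99792458 × 10^8 m/s, 1 eV = 1.602176634 × 10^-19 J.)
In SI units: p = 7656 eV/c = 4.0916 × 10^-24 kg·m/s.
The photon relation is f = pc/h, giving f = 1.851 × 10^18 Hz.
Converting to PHz: f = 1851 PHz ≈ 1850 PHz.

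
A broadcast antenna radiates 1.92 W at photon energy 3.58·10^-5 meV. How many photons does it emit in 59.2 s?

1.98·10^28 photons

Total energy: E_total = P·t = 1.92 × 59.2 = 113.7 J.
Per-photon energy: E = 5.736·10^-27 J.
N = E_total / E_photon = 1.98·10^28.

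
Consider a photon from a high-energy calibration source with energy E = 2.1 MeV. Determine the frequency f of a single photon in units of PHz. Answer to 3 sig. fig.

5.08 × 10^5 PHz

(h = 6.62607015 × 10^-34 J·s, 1 eV = 1.602176634 × 10^-19 J.)
Convert to SI: E = 2.1 MeV = 3.3646 × 10^-13 J.
Since f = E/h for a photon, f = 5.078 × 10^20 Hz.
Converting to PHz: f = 507800 PHz ≈ 5.08 × 10^5 PHz.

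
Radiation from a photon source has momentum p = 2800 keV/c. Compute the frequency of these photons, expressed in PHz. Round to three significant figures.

6.77 × 10^5 PHz

Use h = 6.62607015 × 10^-34 J·s, c = 2.99792458 × 10^8 m/s, 1 eV = 1.602176634 × 10^-19 J.
Convert to SI: p = 2800 keV/c = 1.4964 × 10^-21 kg·m/s.
The photon relation is f = pc/h, giving f = 6.770 × 10^20 Hz.
Converting to PHz: f = 677000 PHz ≈ 6.77 × 10^5 PHz.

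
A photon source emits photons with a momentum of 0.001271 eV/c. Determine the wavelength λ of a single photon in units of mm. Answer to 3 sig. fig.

In SI units: p = 0.001271 eV/c = 6.7926 × 10^-31 kg·m/s.
The photon relation is λ = h/p, giving λ = 9.755 × 10^-4 m.
Converting to mm: λ = 0.9755 mm ≈ 0.975 mm.

0.975 mm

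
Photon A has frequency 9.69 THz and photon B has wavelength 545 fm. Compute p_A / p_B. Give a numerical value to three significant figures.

1.76e-8

p_A = 2.142e-29 kg·m/s (from frequency = 9.69 THz, via p = hf/c).
p_B = 1.216e-21 kg·m/s (from wavelength = 545 fm, via p = h/λ).
Ratio = 2.142e-29 / 1.216e-21 = 1.76e-8.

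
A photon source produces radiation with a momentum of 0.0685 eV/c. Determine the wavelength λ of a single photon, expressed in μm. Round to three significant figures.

In SI units: p = 0.0685 eV/c = 3.6608e-29 kg·m/s.
The photon relation is λ = h/p, giving λ = 1.810e-5 m.
Converting to μm: λ = 18.10 μm ≈ 18.1 μm.

18.1 μm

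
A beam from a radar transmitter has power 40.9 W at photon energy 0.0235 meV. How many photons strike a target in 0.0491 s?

5.33e23 photons

Total energy: E_total = P·t = 40.9 × 0.0491 = 2.008 J.
Per-photon energy: E = 3.765e-24 J.
N = E_total / E_photon = 5.33e23.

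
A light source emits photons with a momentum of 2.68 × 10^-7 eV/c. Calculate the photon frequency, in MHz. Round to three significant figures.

Take h = 6.62607015 × 10^-34 J·s, c = 2.99792458 × 10^8 m/s, 1 eV = 1.602176634 × 10^-19 J.
First convert: p = 2.68 × 10^-7 eV/c = 1.4323 × 10^-34 kg·m/s.
Apply f = pc/h: f = 6.480 × 10^7 Hz.
Converting to MHz: f = 64.80 MHz ≈ 64.8 MHz.

64.8 MHz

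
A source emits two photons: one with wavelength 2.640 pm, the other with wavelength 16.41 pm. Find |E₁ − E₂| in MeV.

Using E = hc/λ: E₁ = 7.5244·10^-14 J, E₂ = 1.2105·10^-14 J.
|ΔE| = |7.5244·10^-14 − 1.2105·10^-14| = 6.31·10^-14 J = 0.394 MeV.

0.394 MeV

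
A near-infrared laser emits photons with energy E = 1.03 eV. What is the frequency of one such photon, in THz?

249 THz

Convert to SI: E = 1.03 eV = 1.6502e-19 J.
The photon relation is f = E/h, giving f = 2.491e14 Hz.
Converting to THz: f = 249.1 THz ≈ 249 THz.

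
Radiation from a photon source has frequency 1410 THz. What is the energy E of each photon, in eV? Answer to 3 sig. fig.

5.83 eV

First convert: f = 1410 THz = 1.41 × 10^15 Hz.
The photon relation is E = hf, giving E = 9.343 × 10^-19 J.
Converting to eV: E = 5.831 eV ≈ 5.83 eV.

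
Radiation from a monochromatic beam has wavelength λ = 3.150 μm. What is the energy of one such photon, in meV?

394 meV

Convert to SI: λ = 3.150 μm = 3.150 × 10^-6 m.
Since E = hc/λ for a photon, E = 6.306 × 10^-20 J.
Converting to meV: E = 393.6 meV ≈ 394 meV.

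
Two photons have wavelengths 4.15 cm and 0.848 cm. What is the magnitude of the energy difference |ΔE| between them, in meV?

Using E = hc/λ: E₁ = 4.787 × 10^-24 J, E₂ = 2.343 × 10^-23 J.
|ΔE| = |4.787 × 10^-24 − 2.343 × 10^-23| = 1.86 × 10^-23 J = 0.116 meV.

0.116 meV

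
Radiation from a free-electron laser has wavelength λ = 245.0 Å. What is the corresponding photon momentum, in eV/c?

(h = 6.62607015·10^-34 J·s, c = 2.99792458·10^8 m/s, 1 eV = 1.602176634·10^-19 J.)
In SI units: λ = 245.0 Å = 2.450·10^-8 m.
Apply p = h/λ: p = 2.705·10^-26 kg·m/s.
Converting to eV/c: p = 50.61 eV/c ≈ 50.6 eV/c.

50.6 eV/c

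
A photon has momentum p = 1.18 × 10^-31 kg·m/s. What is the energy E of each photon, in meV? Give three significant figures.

0.221 meV

Use c = 2.99792458 × 10^8 m/s, 1 eV = 1.602176634 × 10^-19 J.
Since E = pc for a photon, E = 3.538 × 10^-23 J.
Converting to meV: E = 0.2208 meV ≈ 0.221 meV.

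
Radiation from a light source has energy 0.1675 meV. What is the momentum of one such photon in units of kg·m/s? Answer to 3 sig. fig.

8.95·10^-32 kg·m/s

Take c = 2.99792458·10^8 m/s, 1 eV = 1.602176634·10^-19 J.
In SI units: E = 0.1675 meV = 2.6836·10^-23 J.
Apply p = E/c: p = 8.952·10^-32 kg·m/s.
So p ≈ 8.95·10^-32 kg·m/s.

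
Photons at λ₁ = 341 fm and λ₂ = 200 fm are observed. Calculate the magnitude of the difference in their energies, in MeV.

Using E = hc/λ: E₁ = 5.825e-13 J, E₂ = 9.932e-13 J.
|ΔE| = |5.825e-13 − 9.932e-13| = 4.11e-13 J = 2.56 MeV.

2.56 MeV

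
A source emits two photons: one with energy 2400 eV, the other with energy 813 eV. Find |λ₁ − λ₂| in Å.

10.1 Å

Using λ = hc/E: λ₁ = 5.166 × 10^-10 m, λ₂ = 1.525 × 10^-9 m.
|Δλ| = |5.166 × 10^-10 − 1.525 × 10^-9| = 1.01 × 10^-9 m = 10.1 Å.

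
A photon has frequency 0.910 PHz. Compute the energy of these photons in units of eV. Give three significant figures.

3.76 eV

(h = 6.62607015 × 10^-34 J·s, 1 eV = 1.602176634 × 10^-19 J.)
In SI units: f = 0.910 PHz = 9.10 × 10^14 Hz.
The photon relation is E = hf, giving E = 6.030 × 10^-19 J.
Converting to eV: E = 3.763 eV ≈ 3.76 eV.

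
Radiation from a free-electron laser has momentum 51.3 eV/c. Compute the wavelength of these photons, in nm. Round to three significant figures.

First convert: p = 51.3 eV/c = 2.7416 × 10^-26 kg·m/s.
Since λ = h/p for a photon, λ = 2.417 × 10^-8 m.
Converting to nm: λ = 24.17 nm ≈ 24.2 nm.

24.2 nm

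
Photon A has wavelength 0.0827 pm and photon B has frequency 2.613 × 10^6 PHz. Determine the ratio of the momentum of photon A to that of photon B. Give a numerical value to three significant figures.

p_A = 8.012 × 10^-21 kg·m/s (from wavelength = 0.0827 pm, via p = h/λ).
p_B = 5.775 × 10^-21 kg·m/s (from frequency = 2.613 × 10^6 PHz, via p = hf/c).
Ratio = 8.012 × 10^-21 / 5.775 × 10^-21 = 1.39.

1.39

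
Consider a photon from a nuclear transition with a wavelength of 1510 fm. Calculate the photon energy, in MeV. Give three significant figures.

(h = 6.62607015 × 10^-34 J·s, c = 2.99792458 × 10^8 m/s, 1 eV = 1.602176634 × 10^-19 J.)
First convert: λ = 1510 fm = 1.51 × 10^-12 m.
The photon relation is E = hc/λ, giving E = 1.316 × 10^-13 J.
Converting to MeV: E = 0.8211 MeV ≈ 0.821 MeV.

0.821 MeV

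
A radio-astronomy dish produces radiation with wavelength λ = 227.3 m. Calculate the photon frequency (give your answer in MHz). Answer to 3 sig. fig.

Take c = 2.99792458e8 m/s.
For a photon f = c/λ, so f = 1.319e6 Hz.
Converting to MHz: f = 1.319 MHz ≈ 1.32 MHz.

1.32 MHz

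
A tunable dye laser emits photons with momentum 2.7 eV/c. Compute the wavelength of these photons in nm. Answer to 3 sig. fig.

459 nm

In SI units: p = 2.7 eV/c = 1.4430 × 10^-27 kg·m/s.
The photon relation is λ = h/p, giving λ = 4.592 × 10^-7 m.
Converting to nm: λ = 459.2 nm ≈ 459 nm.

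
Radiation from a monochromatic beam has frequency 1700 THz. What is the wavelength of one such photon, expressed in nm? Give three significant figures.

176 nm

(c = 2.99792458e8 m/s.)
First convert: f = 1700 THz = 1.7e15 Hz.
Since λ = c/f for a photon, λ = 1.763e-7 m.
Converting to nm: λ = 176.3 nm ≈ 176 nm.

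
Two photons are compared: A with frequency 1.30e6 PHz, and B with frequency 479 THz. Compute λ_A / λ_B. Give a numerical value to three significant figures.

λ_A = 2.306e-13 m (from frequency = 1.30e6 PHz, via λ = c/f).
λ_B = 6.259e-7 m (from frequency = 479 THz, via λ = c/f).
Ratio = 2.306e-13 / 6.259e-7 = 3.68e-7.

3.68e-7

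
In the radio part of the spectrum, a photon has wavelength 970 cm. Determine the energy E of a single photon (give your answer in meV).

1.28 × 10^-4 meV

(h = 6.62607015 × 10^-34 J·s, c = 2.99792458 × 10^8 m/s, 1 eV = 1.602176634 × 10^-19 J.)
First convert: λ = 970 cm = 9.70 m.
For a photon E = hc/λ, so E = 2.048 × 10^-26 J.
Converting to meV: E = 1.278 × 10^-4 meV ≈ 1.28 × 10^-4 meV.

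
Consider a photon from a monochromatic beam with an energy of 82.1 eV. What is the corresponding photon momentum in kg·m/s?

4.39 × 10^-26 kg·m/s

Convert to SI: E = 82.1 eV = 1.3154 × 10^-17 J.
The photon relation is p = E/c, giving p = 4.388 × 10^-26 kg·m/s.
So p ≈ 4.39 × 10^-26 kg·m/s.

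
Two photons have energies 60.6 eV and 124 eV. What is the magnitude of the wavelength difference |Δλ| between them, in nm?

Using λ = hc/E: λ₁ = 2.046 × 10^-8 m, λ₂ = 9.999 × 10^-9 m.
|Δλ| = |2.046 × 10^-8 − 9.999 × 10^-9| = 1.05 × 10^-8 m = 10.5 nm.

10.5 nm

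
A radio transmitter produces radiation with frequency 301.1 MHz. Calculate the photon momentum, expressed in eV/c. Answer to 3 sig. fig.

(h = 6.62607015 × 10^-34 J·s, c = 2.99792458 × 10^8 m/s, 1 eV = 1.602176634 × 10^-19 J.)
In SI units: f = 301.1 MHz = 3.011 × 10^8 Hz.
The photon relation is p = hf/c, giving p = 6.655 × 10^-34 kg·m/s.
Converting to eV/c: p = 1.245 × 10^-6 eV/c ≈ 1.25 × 10^-6 eV/c.

1.25 × 10^-6 eV/c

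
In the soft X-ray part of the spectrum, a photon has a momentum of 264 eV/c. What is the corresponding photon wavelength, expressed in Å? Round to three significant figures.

Use h = 6.62607015 × 10^-34 J·s, c = 2.99792458 × 10^8 m/s, 1 eV = 1.602176634 × 10^-19 J.
In SI units: p = 264 eV/c = 1.4109 × 10^-25 kg·m/s.
Since λ = h/p for a photon, λ = 4.696 × 10^-9 m.
Converting to Å: λ = 46.96 Å ≈ 47.0 Å.

47.0 Å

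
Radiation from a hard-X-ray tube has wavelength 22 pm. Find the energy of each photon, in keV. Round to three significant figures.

56.4 keV

Use h = 6.62607015·10^-34 J·s, c = 2.99792458·10^8 m/s, 1 eV = 1.602176634·10^-19 J.
In SI units: λ = 22 pm = 2.2·10^-11 m.
Apply E = hc/λ: E = 9.029·10^-15 J.
Converting to keV: E = 56.36 keV ≈ 56.4 keV.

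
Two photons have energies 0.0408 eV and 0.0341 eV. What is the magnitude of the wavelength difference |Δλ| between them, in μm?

Using λ = hc/E: λ₁ = 3.039 × 10^-5 m, λ₂ = 3.636 × 10^-5 m.
|Δλ| = |3.039 × 10^-5 − 3.636 × 10^-5| = 5.97 × 10^-6 m = 5.97 μm.

5.97 μm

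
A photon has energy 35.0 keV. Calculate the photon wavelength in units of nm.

(h = 6.62607015e-34 J·s, c = 2.99792458e8 m/s, 1 eV = 1.602176634e-19 J.)
Convert to SI: E = 35.0 keV = 5.6076e-15 J.
For a photon λ = hc/E, so λ = 3.542e-11 m.
Converting to nm: λ = 0.03542 nm ≈ 0.0354 nm.

0.0354 nm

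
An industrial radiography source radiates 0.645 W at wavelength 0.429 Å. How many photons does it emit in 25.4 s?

3.54e15 photons

Total energy: E_total = P·t = 0.645 × 25.4 = 16.38 J.
Per-photon energy: E = 4.630e-15 J.
N = E_total / E_photon = 3.54e15.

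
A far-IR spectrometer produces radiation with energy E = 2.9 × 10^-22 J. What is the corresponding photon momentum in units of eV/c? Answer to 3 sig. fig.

1.81 × 10^-3 eV/c

The photon relation is p = E/c, giving p = 9.673 × 10^-31 kg·m/s.
Converting to eV/c: p = 0.001810 eV/c ≈ 1.81 × 10^-3 eV/c.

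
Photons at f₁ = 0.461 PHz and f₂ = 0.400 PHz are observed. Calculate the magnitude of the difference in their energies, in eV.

Using E = hf: E₁ = 3.055 × 10^-19 J, E₂ = 2.650 × 10^-19 J.
|ΔE| = |3.055 × 10^-19 − 2.650 × 10^-19| = 4.04 × 10^-20 J = 0.252 eV.

0.252 eV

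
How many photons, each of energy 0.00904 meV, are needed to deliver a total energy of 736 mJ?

5.08e23 photons

Per-photon energy: E = 1.448e-24 J (from energy = 0.00904 meV).
N = E_total / E_photon = 0.736 J / 1.448e-24 J = 5.08e23.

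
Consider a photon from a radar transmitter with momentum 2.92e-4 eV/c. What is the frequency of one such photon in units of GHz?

In SI units: p = 2.92e-4 eV/c = 1.5605e-31 kg·m/s.
Since f = pc/h for a photon, f = 7.061e10 Hz.
Converting to GHz: f = 70.61 GHz ≈ 70.6 GHz.

70.6 GHz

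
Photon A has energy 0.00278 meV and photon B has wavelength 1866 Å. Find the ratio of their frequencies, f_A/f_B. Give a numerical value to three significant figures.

4.18 × 10^-7

f_A = 6.722 × 10^8 Hz (from energy = 0.00278 meV, via f = E/h).
f_B = 1.607 × 10^15 Hz (from wavelength = 1866 Å, via f = c/λ).
Ratio = 6.722 × 10^8 / 1.607 × 10^15 = 4.18 × 10^-7.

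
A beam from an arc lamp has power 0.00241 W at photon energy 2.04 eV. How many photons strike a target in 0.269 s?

1.98 × 10^15 photons

Total energy: E_total = P·t = 0.00241 × 0.269 = 6.483 × 10^-4 J.
Per-photon energy: E = 3.268 × 10^-19 J.
N = E_total / E_photon = 1.98 × 10^15.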